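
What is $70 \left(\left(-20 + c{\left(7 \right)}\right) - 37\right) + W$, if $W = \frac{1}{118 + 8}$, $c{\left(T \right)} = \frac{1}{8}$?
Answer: $- \frac{1003273}{252} \approx -3981.2$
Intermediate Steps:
$c{\left(T \right)} = \frac{1}{8}$
$W = \frac{1}{126} \approx 0.0079365$
$70 \left(\left(-20 + c{\left(7 \right)}\right) - 37\right) + W = 70 \left(\left(-20 + \frac{1}{8}\right) - 37\right) + \frac{1}{126} = 70 \left(- \frac{159}{8} - 37\right) + \frac{1}{126} = 70 \left(- \frac{455}{8}\right) + \frac{1}{126} = - \frac{15925}{4} + \frac{1}{126} = - \frac{1003273}{252}$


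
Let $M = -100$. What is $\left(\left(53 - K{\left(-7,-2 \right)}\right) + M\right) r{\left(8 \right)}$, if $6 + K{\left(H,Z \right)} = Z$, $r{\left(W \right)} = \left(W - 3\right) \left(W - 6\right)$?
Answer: $-390$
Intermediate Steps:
$r{\left(W \right)} = \left(-6 + W\right) \left(-3 + W\right)$ ($r{\left(W \right)} = \left(-3 + W\right) \left(-6 + W\right) = \left(-6 + W\right) \left(-3 + W\right)$)
$K{\left(H,Z \right)} = -6 + Z$
$\left(\left(53 - K{\left(-7,-2 \right)}\right) + M\right) r{\left(8 \right)} = \left(\left(53 - \left(-6 - 2\right)\right) - 100\right) \left(18 + 8^{2} - 72\right) = \left(\left(53 - -8\right) - 100\right) \left(18 + 64 - 72\right) = \left(\left(53 + 8\right) - 100\right) 10 = \left(61 - 100\right) 10 = \left(-39\right) 10 = -390$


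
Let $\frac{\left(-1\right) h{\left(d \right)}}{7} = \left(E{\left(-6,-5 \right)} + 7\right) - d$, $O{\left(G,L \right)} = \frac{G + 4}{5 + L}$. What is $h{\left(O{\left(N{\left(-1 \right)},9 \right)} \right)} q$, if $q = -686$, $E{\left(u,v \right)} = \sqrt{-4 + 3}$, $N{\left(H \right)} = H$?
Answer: $32585 + 4802 i \approx 32585.0 + 4802.0 i$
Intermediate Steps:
$E{\left(u,v \right)} = i$ ($E{\left(u,v \right)} = \sqrt{-1} = i$)
$O{\left(G,L \right)} = \frac{4 + G}{5 + L}$
$h{\left(d \right)} = -49 - 7 i + 7 d$ ($h{\left(d \right)} = - 7 \left(\left(i + 7\right) - d\right) = - 7 \left(\left(7 + i\right) - d\right) = - 7 \left(7 + i - d\right) = -49 - 7 i + 7 d$)
$h{\left(O{\left(N{\left(-1 \right)},9 \right)} \right)} q = \left(-49 - 7 i + 7 \frac{4 - 1}{5 + 9}\right) \left(-686\right) = \left(-49 - 7 i + 7 \cdot \frac{1}{14} \cdot 3\right) \left(-686\right) = \left(-49 - 7 i + 7 \cdot \frac{3}{14}\right) \left(-686\right) = \left(-49 - 7 i + \frac{3}{2}\right) \left(-686\right) = \left(- \frac{95}{2} - 7 i\right) \left(-686\right) = 32585 + 4802 i$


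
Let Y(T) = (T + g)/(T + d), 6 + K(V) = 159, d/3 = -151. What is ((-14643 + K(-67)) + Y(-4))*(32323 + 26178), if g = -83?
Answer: -387384437343/457 ≈ -8.4767e+8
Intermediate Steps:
d = -453 (d = 3*(-151) = -453)
K(V) = 153 (K(V) = -6 + 159 = 153)
Y(T) = (-83 + T)/(-453 + T) (Y(T) = (T - 83)/(T - 453) = (-83 + T)/(-453 + T))
((-14643 + K(-67)) + Y(-4))*(32323 + 26178) = ((-14643 + 153) + (-83 - 4)/(-453 - 4))*(32323 + 26178) = (-14490 - 87/(-457))*58501 = (-14490 - 1/457*(-87))*58501 = (-14490 + 87/457)*58501 = -6621843/457*58501 = -387384437343/457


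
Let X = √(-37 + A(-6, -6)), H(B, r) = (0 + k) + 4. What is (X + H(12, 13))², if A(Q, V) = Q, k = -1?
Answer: (3 + I*√43)² ≈ -34.0 + 39.345*I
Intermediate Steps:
H(B, r) = 3 (H(B, r) = (0 - 1) + 4 = -1 + 4 = 3)
X = I*√43 (X = √(-37 - 6) = √(-43) = I*√43 ≈ 6.5574*I)
(X + H(12, 13))² = (I*√43 + 3)² = (3 + I*√43)²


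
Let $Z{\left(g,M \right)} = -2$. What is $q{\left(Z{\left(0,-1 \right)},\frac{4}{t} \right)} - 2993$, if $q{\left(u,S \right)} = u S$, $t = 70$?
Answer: $- \frac{104759}{35} \approx -2993.1$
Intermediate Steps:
$q{\left(u,S \right)} = S u$
$q{\left(Z{\left(0,-1 \right)},\frac{4}{t} \right)} - 2993 = \frac{4}{70} \left(-2\right) - 2993 = 4 \cdot \frac{1}{70} \left(-2\right) - 2993 = \frac{2}{35} \left(-2\right) - 2993 = - \frac{4}{35} - 2993 = - \frac{104759}{35}$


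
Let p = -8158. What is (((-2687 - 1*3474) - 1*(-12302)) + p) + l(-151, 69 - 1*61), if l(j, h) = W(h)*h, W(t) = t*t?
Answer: -1505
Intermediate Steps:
W(t) = t²
l(j, h) = h³ (l(j, h) = h²*h = h³)
(((-2687 - 1*3474) - 1*(-12302)) + p) + l(-151, 69 - 1*61) = (((-2687 - 1*3474) - 1*(-12302)) - 8158) + (69 - 1*61)³ = (((-2687 - 3474) + 12302) - 8158) + (69 - 61)³ = ((-6161 + 12302) - 8158) + 8³ = (6141 - 8158) + 512 = -2017 + 512 = -1505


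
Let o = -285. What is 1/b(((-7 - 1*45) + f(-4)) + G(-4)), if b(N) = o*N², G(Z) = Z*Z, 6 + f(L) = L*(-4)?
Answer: -1/192660 ≈ -5.1905e-6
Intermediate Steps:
f(L) = -6 - 4*L (f(L) = -6 + L*(-4) = -6 - 4*L)
G(Z) = Z²
b(N) = -285*N²
1/b(((-7 - 1*45) + f(-4)) + G(-4)) = 1/(-285*(((-7 - 1*45) + (-6 - 4*(-4))) + (-4)²)²) = 1/(-285*(((-7 - 45) + (-6 + 16)) + 16)²) = 1/(-285*((-52 + 10) + 16)²) = 1/(-285*(-42 + 16)²) = 1/(-285*(-26)²) = 1/(-285*676) = 1/(-192660) = -1/192660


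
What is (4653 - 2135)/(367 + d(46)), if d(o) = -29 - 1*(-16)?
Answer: 1259/177 ≈ 7.1130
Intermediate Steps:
d(o) = -13 (d(o) = -29 + 16 = -13)
(4653 - 2135)/(367 + d(46)) = (4653 - 2135)/(367 - 13) = 2518/354 = 2518*(1/354) = 1259/177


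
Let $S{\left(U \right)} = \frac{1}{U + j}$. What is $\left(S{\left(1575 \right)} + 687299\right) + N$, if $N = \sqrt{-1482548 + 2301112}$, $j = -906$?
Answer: $\frac{459803032}{669} + 2 \sqrt{204641} \approx 6.882 \cdot 10^{5}$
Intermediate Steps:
$S{\left(U \right)} = \frac{1}{-906 + U}$ ($S{\left(U \right)} = \frac{1}{U - 906} = \frac{1}{-906 + U}$)
$N = 2 \sqrt{204641}$ ($N = \sqrt{818564} = 2 \sqrt{204641} \approx 904.75$)
$\left(S{\left(1575 \right)} + 687299\right) + N = \left(\frac{1}{-906 + 1575} + 687299\right) + 2 \sqrt{204641} = \left(\frac{1}{669} + 687299\right) + 2 \sqrt{204641} = \frac{459803032}{669} + 2 \sqrt{204641}$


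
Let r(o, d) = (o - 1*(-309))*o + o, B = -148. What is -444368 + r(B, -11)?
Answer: -468344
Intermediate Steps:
r(o, d) = o + o*(309 + o) (r(o, d) = (o + 309)*o + o = (309 + o)*o + o = o*(309 + o) + o = o + o*(309 + o))
-444368 + r(B, -11) = -444368 - 148*(310 - 148) = -444368 - 148*162 = -444368 - 23976 = -468344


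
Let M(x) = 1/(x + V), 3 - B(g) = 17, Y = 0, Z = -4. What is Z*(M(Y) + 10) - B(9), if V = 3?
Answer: -82/3 ≈ -27.333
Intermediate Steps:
B(g) = -14 (B(g) = 3 - 1*17 = 3 - 17 = -14)
M(x) = 1/(3 + x) (M(x) = 1/(x + 3) = 1/(3 + x))
Z*(M(Y) + 10) - B(9) = -4*(1/(3 + 0) + 10) - 1*(-14) = -4*(1/3 + 10) + 14 = -4*(⅓ + 10) + 14 = -4*31/3 + 14 = -124/3 + 14 = -82/3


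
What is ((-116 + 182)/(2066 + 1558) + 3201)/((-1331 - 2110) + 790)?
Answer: -175765/145564 ≈ -1.2075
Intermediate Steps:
((-116 + 182)/(2066 + 1558) + 3201)/((-1331 - 2110) + 790) = (66/3624 + 3201)/(-3441 + 790) = (66*(1/3624) + 3201)/(-2651) = (11/604 + 3201)*(-1/2651) = (1933415/604)*(-1/2651) = -175765/145564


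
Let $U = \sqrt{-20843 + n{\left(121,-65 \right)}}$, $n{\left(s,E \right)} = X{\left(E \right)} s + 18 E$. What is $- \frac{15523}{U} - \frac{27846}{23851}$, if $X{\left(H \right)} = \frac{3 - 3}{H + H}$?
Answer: $- \frac{1638}{1403} + \frac{15523 i \sqrt{22013}}{22013} \approx -1.1675 + 104.63 i$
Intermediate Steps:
$X{\left(H \right)} = 0$ ($X{\left(H \right)} = \frac{0}{2 H} = 0 \frac{1}{2 H} = 0$)
$n{\left(s,E \right)} = 18 E$ ($n{\left(s,E \right)} = 0 s + 18 E = 0 + 18 E = 18 E$)
$U = i \sqrt{22013}$ ($U = \sqrt{-20843 + 18 \left(-65\right)} = \sqrt{-20843 - 1170} = \sqrt{-22013} = i \sqrt{22013} \approx 148.37 i$)
$- \frac{15523}{U} - \frac{27846}{23851} = - \frac{15523}{i \sqrt{22013}} - \frac{27846}{23851} = - 15523 \left(- \frac{i \sqrt{22013}}{22013}\right) - \frac{1638}{1403} = \frac{15523 i \sqrt{22013}}{22013} - \frac{1638}{1403} = - \frac{1638}{1403} + \frac{15523 i \sqrt{22013}}{22013}$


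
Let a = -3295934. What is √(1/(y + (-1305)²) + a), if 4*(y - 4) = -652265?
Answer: I*√125060142983423271330/6159851 ≈ 1815.5*I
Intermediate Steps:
y = -652249/4 (y = 4 + (¼)*(-652265) = 4 - 652265/4 = -652249/4 ≈ -1.6306e+5)
√(1/(y + (-1305)²) + a) = √(1/(-652249/4 + (-1305)²) - 3295934) = √(1/(-652249/4 + 1703025) - 3295934) = √(1/(6159851/4) - 3295934) = √(4/6159851 - 3295934) = √(-20302462345830/6159851) = I*√125060142983423271330/6159851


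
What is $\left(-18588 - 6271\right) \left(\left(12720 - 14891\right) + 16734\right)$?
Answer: $-362021617$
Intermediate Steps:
$\left(-18588 - 6271\right) \left(\left(12720 - 14891\right) + 16734\right) = - 24859 \left(\left(12720 - 14891\right) + 16734\right) = - 24859 \left(-2171 + 16734\right) = \left(-24859\right) 14563 = -362021617$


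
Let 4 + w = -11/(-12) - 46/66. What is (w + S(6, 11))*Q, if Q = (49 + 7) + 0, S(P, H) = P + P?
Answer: 15190/33 ≈ 460.30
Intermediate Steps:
S(P, H) = 2*P
w = -499/132 (w = -4 + (-11/(-12) - 46/66) = -4 + (-11*(-1/12) - 46*1/66) = -4 + (11/12 - 23/33) = -4 + 29/132 = -499/132 ≈ -3.7803)
Q = 56 (Q = 56 + 0 = 56)
(w + S(6, 11))*Q = (-499/132 + 2*6)*56 = (-499/132 + 12)*56 = (1085/132)*56 = 15190/33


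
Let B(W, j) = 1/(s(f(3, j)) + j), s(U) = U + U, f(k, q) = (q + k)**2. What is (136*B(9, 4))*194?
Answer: 776/3 ≈ 258.67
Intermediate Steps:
f(k, q) = (k + q)**2
s(U) = 2*U
B(W, j) = 1/(j + 2*(3 + j)**2) (B(W, j) = 1/(2*(3 + j)**2 + j) = 1/(j + 2*(3 + j)**2))
(136*B(9, 4))*194 = (136/(4 + 2*(3 + 4)**2))*194 = (136/(4 + 2*7**2))*194 = (136/(4 + 2*49))*194 = (136/(4 + 98))*194 = (136/102)*194 = (136*(1/102))*194 = (4/3)*194 = 776/3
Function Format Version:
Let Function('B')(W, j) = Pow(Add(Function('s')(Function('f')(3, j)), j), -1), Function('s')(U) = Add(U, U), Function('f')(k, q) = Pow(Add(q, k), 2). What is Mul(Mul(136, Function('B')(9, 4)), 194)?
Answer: Rational(776, 3) ≈ 258.67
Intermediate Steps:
Function('f')(k, q) = Pow(Add(k, q), 2)
Function('s')(U) = Mul(2, U)
Function('B')(W, j) = Pow(Add(j, Mul(2, Pow(Add(3, j), 2))), -1) (Function('B')(W, j) = Pow(Add(Mul(2, Pow(Add(3, j), 2)), j), -1) = Pow(Add(j, Mul(2, Pow(Add(3, j), 2))), -1))
Mul(Mul(136, Function('B')(9, 4)), 194) = Mul(Mul(136, Pow(Add(4, Mul(2, Pow(Add(3, 4), 2))), -1)), 194) = Mul(Mul(136, Pow(Add(4, Mul(2, Pow(7, 2))), -1)), 194) = Mul(Mul(136, Pow(Add(4, Mul(2, 49)), -1)), 194) = Mul(Mul(136, Pow(Add(4, 98), -1)), 194) = Mul(Mul(136, Pow(102, -1)), 194) = Mul(Mul(136, Rational(1, 102)), 194) = Mul(Rational(4, 3), 194) = Rational(776, 3)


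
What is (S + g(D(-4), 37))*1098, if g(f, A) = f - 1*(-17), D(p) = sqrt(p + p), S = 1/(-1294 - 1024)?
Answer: 354645/19 + 2196*I*sqrt(2) ≈ 18666.0 + 3105.6*I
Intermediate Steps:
S = -1/2318 (S = 1/(-2318) = -1/2318 ≈ -0.00043141)
D(p) = sqrt(2)*sqrt(p) (D(p) = sqrt(2*p) = sqrt(2)*sqrt(p))
g(f, A) = 17 + f (g(f, A) = f + 17 = 17 + f)
(S + g(D(-4), 37))*1098 = (-1/2318 + (17 + sqrt(2)*sqrt(-4)))*1098 = (-1/2318 + (17 + sqrt(2)*(2*I)))*1098 = (-1/2318 + (17 + 2*I*sqrt(2)))*1098 = (39405/2318 + 2*I*sqrt(2))*1098 = 354645/19 + 2196*I*sqrt(2)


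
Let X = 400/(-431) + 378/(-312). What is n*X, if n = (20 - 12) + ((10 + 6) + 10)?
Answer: -815201/11206 ≈ -72.747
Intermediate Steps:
X = -47953/22412 (X = 400*(-1/431) + 378*(-1/312) = -400/431 - 63/52 = -47953/22412 ≈ -2.1396)
n = 34 (n = 8 + (16 + 10) = 8 + 26 = 34)
n*X = 34*(-47953/22412) = -815201/11206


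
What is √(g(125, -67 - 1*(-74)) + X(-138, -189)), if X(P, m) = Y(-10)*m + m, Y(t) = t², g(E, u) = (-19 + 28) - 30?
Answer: 7*I*√390 ≈ 138.24*I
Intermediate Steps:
g(E, u) = -21 (g(E, u) = 9 - 30 = -21)
X(P, m) = 101*m (X(P, m) = (-10)²*m + m = 100*m + m = 101*m)
√(g(125, -67 - 1*(-74)) + X(-138, -189)) = √(-21 + 101*(-189)) = √(-21 - 19089) = √(-19110) = 7*I*√390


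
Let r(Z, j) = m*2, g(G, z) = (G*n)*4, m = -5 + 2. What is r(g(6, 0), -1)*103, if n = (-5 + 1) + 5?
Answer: -618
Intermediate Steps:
m = -3
n = 1 (n = -4 + 5 = 1)
g(G, z) = 4*G (g(G, z) = (G*1)*4 = G*4 = 4*G)
r(Z, j) = -6 (r(Z, j) = -3*2 = -6)
r(g(6, 0), -1)*103 = -6*103 = -618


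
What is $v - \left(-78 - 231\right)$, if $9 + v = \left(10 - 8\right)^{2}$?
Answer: $304$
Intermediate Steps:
$v = -5$ ($v = -9 + \left(10 - 8\right)^{2} = -9 + 2^{2} = -9 + 4 = -5$)
$v - \left(-78 - 231\right) = -5 - \left(-78 - 231\right) = -5 - -309 = -5 + 309 = 304$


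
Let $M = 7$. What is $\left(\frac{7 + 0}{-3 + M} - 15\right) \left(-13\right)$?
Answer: $\frac{689}{4} \approx 172.25$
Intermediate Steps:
$\left(\frac{7 + 0}{-3 + M} - 15\right) \left(-13\right) = \left(\frac{7 + 0}{-3 + 7} - 15\right) \left(-13\right) = \left(\frac{7}{4} - 15\right) \left(-13\right) = \left(- \frac{53}{4}\right) \left(-13\right) = \frac{689}{4}$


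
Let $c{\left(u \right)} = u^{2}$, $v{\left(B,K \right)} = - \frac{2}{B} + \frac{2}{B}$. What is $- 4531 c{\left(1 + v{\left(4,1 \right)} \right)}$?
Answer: $-4531$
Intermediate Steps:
$v{\left(B,K \right)} = 0$
$- 4531 c{\left(1 + v{\left(4,1 \right)} \right)} = - 4531 \left(1 + 0\right)^{2} = - 4531 \cdot 1^{2} = \left(-4531\right) 1 = -4531$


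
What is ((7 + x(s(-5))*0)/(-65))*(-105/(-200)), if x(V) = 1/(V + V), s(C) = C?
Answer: -147/2600 ≈ -0.056538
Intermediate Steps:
x(V) = 1/(2*V)
((7 + x(s(-5))*0)/(-65))*(-105/(-200)) = ((7 + ((½)/(-5))*0)/(-65))*(-105/(-200)) = (-(7 + ((½)*(-⅕))*0)/65)*(-105*(-1/200)) = -(7 - ⅒*0)/65*(21/40) = -(7 + 0)/65*(21/40) = -1/65*7*(21/40) = -7/65*21/40 = -147/2600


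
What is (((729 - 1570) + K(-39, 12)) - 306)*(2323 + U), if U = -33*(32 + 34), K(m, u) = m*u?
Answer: -234175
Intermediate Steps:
U = -2178 (U = -33*66 = -2178)
(((729 - 1570) + K(-39, 12)) - 306)*(2323 + U) = (((729 - 1570) - 39*12) - 306)*(2323 - 2178) = ((-841 - 468) - 306)*145 = (-1309 - 306)*145 = -1615*145 = -234175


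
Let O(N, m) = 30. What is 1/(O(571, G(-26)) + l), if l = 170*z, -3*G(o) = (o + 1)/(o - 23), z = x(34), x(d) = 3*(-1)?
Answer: -1/480 ≈ -0.0020833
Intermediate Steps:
x(d) = -3
z = -3
G(o) = -(1 + o)/(3*(-23 + o)) (G(o) = -(o + 1)/(3*(o - 23)) = -(1 + o)/(3*(-23 + o)))
l = -510 (l = 170*(-3) = -510)
1/(O(571, G(-26)) + l) = 1/(30 - 510) = 1/(-480) = -1/480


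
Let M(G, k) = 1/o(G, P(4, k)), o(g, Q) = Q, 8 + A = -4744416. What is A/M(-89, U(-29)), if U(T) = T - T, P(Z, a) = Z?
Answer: -18977696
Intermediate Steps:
A = -4744424 (A = -8 - 4744416 = -4744424)
U(T) = 0
M(G, k) = ¼ (M(G, k) = 1/4 = ¼)
A/M(-89, U(-29)) = -4744424/¼ = -4744424*4 = -18977696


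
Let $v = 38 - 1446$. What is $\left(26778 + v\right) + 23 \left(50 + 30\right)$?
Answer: $27210$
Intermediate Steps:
$v = -1408$
$\left(26778 + v\right) + 23 \left(50 + 30\right) = \left(26778 - 1408\right) + 23 \left(50 + 30\right) = 25370 + 23 \cdot 80 = 25370 + 1840 = 27210$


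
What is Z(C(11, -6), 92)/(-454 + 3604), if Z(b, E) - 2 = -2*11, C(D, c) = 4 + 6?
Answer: -2/315 ≈ -0.0063492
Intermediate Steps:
C(D, c) = 10
Z(b, E) = -20 (Z(b, E) = 2 - 2*11 = 2 - 22 = -20)
Z(C(11, -6), 92)/(-454 + 3604) = -20/(-454 + 3604) = -20/3150 = -20*1/3150 = -2/315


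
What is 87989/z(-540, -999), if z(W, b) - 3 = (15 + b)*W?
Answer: 87989/531363 ≈ 0.16559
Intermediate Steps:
z(W, b) = 3 + W*(15 + b) (z(W, b) = 3 + (15 + b)*W = 3 + W*(15 + b))
87989/z(-540, -999) = 87989/(3 + 15*(-540) - 540*(-999)) = 87989/(3 - 8100 + 539460) = 87989/531363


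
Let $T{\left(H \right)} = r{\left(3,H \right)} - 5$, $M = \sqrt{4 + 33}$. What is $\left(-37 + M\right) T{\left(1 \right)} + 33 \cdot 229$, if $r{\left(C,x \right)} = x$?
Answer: $7705 - 4 \sqrt{37} \approx 7680.7$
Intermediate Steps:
$M = \sqrt{37} \approx 6.0828$
$T{\left(H \right)} = -5 + H$ ($T{\left(H \right)} = H - 5 = -5 + H$)
$\left(-37 + M\right) T{\left(1 \right)} + 33 \cdot 229 = \left(-37 + \sqrt{37}\right) \left(-5 + 1\right) + 33 \cdot 229 = \left(-37 + \sqrt{37}\right) \left(-4\right) + 7557 = \left(148 - 4 \sqrt{37}\right) + 7557 = 7705 - 4 \sqrt{37}$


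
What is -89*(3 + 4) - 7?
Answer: -630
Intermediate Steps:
-89*(3 + 4) - 7 = -89*7 - 7 = -623 - 7 = -630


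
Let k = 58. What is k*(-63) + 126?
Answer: -3528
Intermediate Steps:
k*(-63) + 126 = 58*(-63) + 126 = -3654 + 126 = -3528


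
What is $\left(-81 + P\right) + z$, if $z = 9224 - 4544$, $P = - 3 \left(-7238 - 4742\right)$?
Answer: $40539$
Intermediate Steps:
$P = 35940$ ($P = \left(-3\right) \left(-11980\right) = 35940$)
$z = 4680$ ($z = 9224 - 4544 = 4680$)
$\left(-81 + P\right) + z = \left(-81 + 35940\right) + 4680 = 35859 + 4680 = 40539$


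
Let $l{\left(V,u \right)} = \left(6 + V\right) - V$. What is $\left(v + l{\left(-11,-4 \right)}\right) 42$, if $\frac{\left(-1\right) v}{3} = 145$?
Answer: $-18018$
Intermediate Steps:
$v = -435$ ($v = \left(-3\right) 145 = -435$)
$l{\left(V,u \right)} = 6$
$\left(v + l{\left(-11,-4 \right)}\right) 42 = \left(-435 + 6\right) 42 = \left(-429\right) 42 = -18018$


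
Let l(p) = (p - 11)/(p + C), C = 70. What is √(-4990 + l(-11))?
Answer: 4*I*√1085718/59 ≈ 70.643*I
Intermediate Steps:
l(p) = (-11 + p)/(70 + p) (l(p) = (p - 11)/(p + 70) = (-11 + p)/(70 + p))
√(-4990 + l(-11)) = √(-4990 + (-11 - 11)/(70 - 11)) = √(-4990 - 22/59) = √(-294432/59) = 4*I*√1085718/59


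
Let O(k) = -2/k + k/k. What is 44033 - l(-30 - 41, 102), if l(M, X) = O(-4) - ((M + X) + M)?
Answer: 87983/2 ≈ 43992.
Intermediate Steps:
O(k) = 1 - 2/k (O(k) = -2/k + 1 = 1 - 2/k)
l(M, X) = 3/2 - X - 2*M (l(M, X) = (-2 - 4)/(-4) - ((M + X) + M) = -1/4*(-6) - (X + 2*M) = 3/2 + (-X - 2*M) = 3/2 - X - 2*M)
44033 - l(-30 - 41, 102) = 44033 - (3/2 - 1*102 - 2*(-30 - 41)) = 44033 - (3/2 - 102 - 2*(-71)) = 44033 - (3/2 - 102 + 142) = 44033 - 1*83/2 = 44033 - 83/2 = 87983/2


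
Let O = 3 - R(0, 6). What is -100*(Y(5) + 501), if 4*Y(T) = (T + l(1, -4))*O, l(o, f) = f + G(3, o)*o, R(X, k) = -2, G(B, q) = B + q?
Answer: -50725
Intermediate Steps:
O = 5 (O = 3 - 1*(-2) = 3 + 2 = 5)
l(o, f) = f + o*(3 + o) (l(o, f) = f + (3 + o)*o = f + o*(3 + o))
Y(T) = 5*T/4 (Y(T) = ((T + (-4 + 1*(3 + 1)))*5)/4 = ((T + (-4 + 1*4))*5)/4 = ((T + (-4 + 4))*5)/4 = ((T + 0)*5)/4 = (T*5)/4 = (5*T)/4 = 5*T/4)
-100*(Y(5) + 501) = -100*((5/4)*5 + 501) = -100*(25/4 + 501) = -100*2029/4 = -50725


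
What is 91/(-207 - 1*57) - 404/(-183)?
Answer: 30001/16104 ≈ 1.8630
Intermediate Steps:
91/(-207 - 1*57) - 404/(-183) = 91/(-207 - 57) - 404*(-1/183) = 91/(-264) + 404/183 = 91*(-1/264) + 404/183 = -91/264 + 404/183 = 30001/16104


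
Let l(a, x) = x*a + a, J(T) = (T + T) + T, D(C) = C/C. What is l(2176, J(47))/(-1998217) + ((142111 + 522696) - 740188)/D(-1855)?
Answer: -150627904669/1998217 ≈ -75381.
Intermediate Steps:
D(C) = 1
J(T) = 3*T (J(T) = 2*T + T = 3*T)
l(a, x) = a + a*x (l(a, x) = a*x + a = a + a*x)
l(2176, J(47))/(-1998217) + ((142111 + 522696) - 740188)/D(-1855) = (2176*(1 + 3*47))/(-1998217) + ((142111 + 522696) - 740188)/1 = (2176*(1 + 141))*(-1/1998217) + (664807 - 740188)*1 = (2176*142)*(-1/1998217) - 75381*1 = 308992*(-1/1998217) - 75381 = -308992/1998217 - 75381 = -150627904669/1998217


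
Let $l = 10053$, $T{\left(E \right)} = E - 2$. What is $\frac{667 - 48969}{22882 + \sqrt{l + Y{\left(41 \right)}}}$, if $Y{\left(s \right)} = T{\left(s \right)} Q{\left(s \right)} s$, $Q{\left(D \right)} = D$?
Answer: $- \frac{276311591}{130877578} + \frac{24151 \sqrt{18903}}{130877578} \approx -2.0858$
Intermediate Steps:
$T{\left(E \right)} = -2 + E$
$Y{\left(s \right)} = s^{2} \left(-2 + s\right)$ ($Y{\left(s \right)} = \left(-2 + s\right) s s = s \left(-2 + s\right) s = s^{2} \left(-2 + s\right)$)
$\frac{667 - 48969}{22882 + \sqrt{l + Y{\left(41 \right)}}} = \frac{667 - 48969}{22882 + \sqrt{10053 + 41^{2} \left(-2 + 41\right)}} = - \frac{48302}{22882 + \sqrt{10053 + 1681 \cdot 39}} = - \frac{48302}{22882 + \sqrt{10053 + 65559}} = - \frac{48302}{22882 + \sqrt{75612}} = - \frac{48302}{22882 + 2 \sqrt{18903}}$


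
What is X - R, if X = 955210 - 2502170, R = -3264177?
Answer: 1717217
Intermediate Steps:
X = -1546960
X - R = -1546960 - 1*(-3264177) = -1546960 + 3264177 = 1717217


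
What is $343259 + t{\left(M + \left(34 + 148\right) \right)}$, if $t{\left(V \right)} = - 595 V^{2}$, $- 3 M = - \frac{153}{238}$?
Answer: $- \frac{543534833}{28} \approx -1.9412 \cdot 10^{7}$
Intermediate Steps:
$M = \frac{3}{14}$ ($M = - \frac{\left(-153\right) \frac{1}{238}}{3} = \left(- \frac{1}{3}\right) \left(- \frac{9}{14}\right) = \frac{3}{14} \approx 0.21429$)
$343259 + t{\left(M + \left(34 + 148\right) \right)} = 343259 - 595 \left(\frac{3}{14} + \left(34 + 148\right)\right)^{2} = 343259 - 595 \left(\frac{3}{14} + 182\right)^{2} = 343259 - 595 \left(\frac{2551}{14}\right)^{2} = 343259 - \frac{553146085}{28} = - \frac{543534833}{28}$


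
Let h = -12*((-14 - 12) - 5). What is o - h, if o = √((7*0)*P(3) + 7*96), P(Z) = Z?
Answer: -372 + 4*√42 ≈ -346.08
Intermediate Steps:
h = 372 (h = -12*(-26 - 5) = -12*(-31) = 372)
o = 4*√42 (o = √((7*0)*3 + 7*96) = √(0*3 + 672) = √(0 + 672) = √672 = 4*√42 ≈ 25.923)
o - h = 4*√42 - 1*372 = 4*√42 - 372 = -372 + 4*√42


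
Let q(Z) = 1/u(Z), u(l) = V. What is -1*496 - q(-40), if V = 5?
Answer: -2481/5 ≈ -496.20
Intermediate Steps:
u(l) = 5
q(Z) = ⅕ (q(Z) = 1/5 = ⅕)
-1*496 - q(-40) = -1*496 - 1*⅕ = -496 - ⅕ = -2481/5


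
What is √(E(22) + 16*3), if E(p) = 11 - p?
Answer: √37 ≈ 6.0828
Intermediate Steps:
√(E(22) + 16*3) = √((11 - 1*22) + 16*3) = √((11 - 22) + 48) = √(-11 + 48) = √37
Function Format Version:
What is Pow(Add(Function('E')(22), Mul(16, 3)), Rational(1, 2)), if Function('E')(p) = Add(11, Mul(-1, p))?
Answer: Pow(37, Rational(1, 2)) ≈ 6.0828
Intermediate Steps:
Pow(Add(Function('E')(22), Mul(16, 3)), Rational(1, 2)) = Pow(Add(Add(11, Mul(-1, 22)), Mul(16, 3)), Rational(1, 2)) = Pow(Add(Add(11, -22), 48), Rational(1, 2)) = Pow(Add(-11, 48), Rational(1, 2)) = Pow(37, Rational(1, 2))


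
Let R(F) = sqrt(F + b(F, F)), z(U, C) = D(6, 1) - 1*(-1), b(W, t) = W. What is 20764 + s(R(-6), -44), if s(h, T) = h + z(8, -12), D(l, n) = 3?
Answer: 20768 + 2*I*sqrt(3) ≈ 20768.0 + 3.4641*I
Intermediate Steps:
z(U, C) = 4 (z(U, C) = 3 - 1*(-1) = 3 + 1 = 4)
R(F) = sqrt(2)*sqrt(F) (R(F) = sqrt(F + F) = sqrt(2*F) = sqrt(2)*sqrt(F))
s(h, T) = 4 + h (s(h, T) = h + 4 = 4 + h)
20764 + s(R(-6), -44) = 20764 + (4 + sqrt(2)*sqrt(-6)) = 20764 + (4 + sqrt(2)*(I*sqrt(6))) = 20764 + (4 + 2*I*sqrt(3)) = 20768 + 2*I*sqrt(3)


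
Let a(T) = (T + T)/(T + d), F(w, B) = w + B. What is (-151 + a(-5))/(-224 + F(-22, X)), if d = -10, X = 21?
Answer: 451/675 ≈ 0.66815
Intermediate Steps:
F(w, B) = B + w
a(T) = 2*T/(-10 + T) (a(T) = (T + T)/(T - 10) = (2*T)/(-10 + T) = 2*T/(-10 + T))
(-151 + a(-5))/(-224 + F(-22, X)) = (-151 + 2*(-5)/(-10 - 5))/(-224 + (21 - 22)) = (-151 + 2*(-5)/(-15))/(-224 - 1) = (-151 + 2*(-5)*(-1/15))/(-225) = (-151 + ⅔)*(-1/225) = -451/3*(-1/225) = 451/675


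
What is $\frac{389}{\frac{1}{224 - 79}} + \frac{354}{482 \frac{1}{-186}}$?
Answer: $\frac{13560683}{241} \approx 56268.0$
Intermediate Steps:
$\frac{389}{\frac{1}{224 - 79}} + \frac{354}{482 \frac{1}{-186}} = \frac{389}{\frac{1}{145}} + \frac{354}{482 \left(- \frac{1}{186}\right)} = 389 \frac{1}{\frac{1}{145}} + \frac{354}{- \frac{241}{93}} = 389 \cdot 145 + 354 \left(- \frac{93}{241}\right) = 56405 - \frac{32922}{241} = \frac{13560683}{241}$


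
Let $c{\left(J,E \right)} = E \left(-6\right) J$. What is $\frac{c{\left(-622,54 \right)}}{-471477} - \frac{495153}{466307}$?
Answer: $- \frac{109142389359}{73284341813} \approx -1.4893$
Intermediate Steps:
$c{\left(J,E \right)} = - 6 E J$
$\frac{c{\left(-622,54 \right)}}{-471477} - \frac{495153}{466307} = \frac{\left(-6\right) 54 \left(-622\right)}{-471477} - \frac{495153}{466307} = 201528 \left(- \frac{1}{471477}\right) - \frac{495153}{466307} = - \frac{67176}{157159} - \frac{495153}{466307} = - \frac{109142389359}{73284341813}$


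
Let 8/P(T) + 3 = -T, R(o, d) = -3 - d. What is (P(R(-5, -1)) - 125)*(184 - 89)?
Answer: -12635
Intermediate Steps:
P(T) = 8/(-3 - T)
(P(R(-5, -1)) - 125)*(184 - 89) = (-8/(3 + (-3 - 1*(-1))) - 125)*(184 - 89) = (-8/(3 + (-3 + 1)) - 125)*95 = (-8/(3 - 2) - 125)*95 = (-8/1 - 125)*95 = (-8*1 - 125)*95 = (-8 - 125)*95 = -133*95 = -12635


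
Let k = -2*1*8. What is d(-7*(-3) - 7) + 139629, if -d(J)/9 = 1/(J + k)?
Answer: 279267/2 ≈ 1.3963e+5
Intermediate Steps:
k = -16 (k = -2*8 = -16)
d(J) = -9/(-16 + J) (d(J) = -9/(J - 16) = -9/(-16 + J))
d(-7*(-3) - 7) + 139629 = -9/(-16 + (-7*(-3) - 7)) + 139629 = -9/(-16 + (21 - 7)) + 139629 = -9/(-16 + 14) + 139629 = -9/(-2) + 139629 = -9*(-½) + 139629 = 9/2 + 139629 = 279267/2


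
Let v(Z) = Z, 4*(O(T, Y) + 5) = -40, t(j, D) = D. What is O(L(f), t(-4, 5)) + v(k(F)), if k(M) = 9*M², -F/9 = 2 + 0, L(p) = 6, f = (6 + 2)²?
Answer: 2901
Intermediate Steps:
f = 64 (f = 8² = 64)
O(T, Y) = -15 (O(T, Y) = -5 + (¼)*(-40) = -5 - 10 = -15)
F = -18 (F = -9*(2 + 0) = -9*2 = -18)
O(L(f), t(-4, 5)) + v(k(F)) = -15 + 9*(-18)² = -15 + 9*324 = -15 + 2916 = 2901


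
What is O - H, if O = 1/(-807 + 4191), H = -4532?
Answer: 15336289/3384 ≈ 4532.0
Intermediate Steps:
O = 1/3384 ≈ 0.00029551
O - H = 1/3384 - 1*(-4532) = 1/3384 + 4532 = 15336289/3384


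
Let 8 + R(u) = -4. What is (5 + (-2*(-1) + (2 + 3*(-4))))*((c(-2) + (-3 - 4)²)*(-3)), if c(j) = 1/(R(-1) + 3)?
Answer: 440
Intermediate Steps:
R(u) = -12 (R(u) = -8 - 4 = -12)
c(j) = -⅑ (c(j) = 1/(-12 + 3) = 1/(-9) = -⅑)
(5 + (-2*(-1) + (2 + 3*(-4))))*((c(-2) + (-3 - 4)²)*(-3)) = (5 + (-2*(-1) + (2 + 3*(-4))))*((-⅑ + (-3 - 4)²)*(-3)) = (5 + (2 + (2 - 12)))*((-⅑ + (-7)²)*(-3)) = (5 + (2 - 10))*((-⅑ + 49)*(-3)) = (5 - 8)*((440/9)*(-3)) = -3*(-440/3) = 440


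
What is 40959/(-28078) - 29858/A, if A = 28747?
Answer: -2015801297/807158266 ≈ -2.4974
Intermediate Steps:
40959/(-28078) - 29858/A = 40959/(-28078) - 29858/28747 = 40959*(-1/28078) - 29858*1/28747 = -40959/28078 - 29858/28747 = -2015801297/807158266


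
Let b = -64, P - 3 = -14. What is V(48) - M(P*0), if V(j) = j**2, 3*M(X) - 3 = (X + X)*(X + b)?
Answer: 2303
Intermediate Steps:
P = -11 (P = 3 - 14 = -11)
M(X) = 1 + 2*X*(-64 + X)/3 (M(X) = 1 + ((X + X)*(X - 64))/3 = 1 + ((2*X)*(-64 + X))/3 = 1 + (2*X*(-64 + X))/3 = 1 + 2*X*(-64 + X)/3)
V(48) - M(P*0) = 48**2 - (1 - (-1408)*0/3 + 2*(-11*0)**2/3) = 2304 - (1 - 128/3*0 + (2/3)*0**2) = 2304 - (1 + 0 + (2/3)*0) = 2304 - (1 + 0 + 0) = 2304 - 1*1 = 2304 - 1 = 2303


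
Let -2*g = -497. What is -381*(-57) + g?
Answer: 43931/2 ≈ 21966.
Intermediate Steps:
g = 497/2 (g = -½*(-497) = 497/2 ≈ 248.50)
-381*(-57) + g = -381*(-57) + 497/2 = 21717 + 497/2 = 43931/2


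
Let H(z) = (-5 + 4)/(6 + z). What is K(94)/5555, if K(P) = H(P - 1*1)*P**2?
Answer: -8836/549945 ≈ -0.016067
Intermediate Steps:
H(z) = -1/(6 + z)
K(P) = -P**2/(5 + P) (K(P) = (-1/(6 + (P - 1*1)))*P**2 = (-1/(6 + (P - 1)))*P**2 = (-1/(6 + (-1 + P)))*P**2 = (-1/(5 + P))*P**2 = -P**2/(5 + P))
K(94)/5555 = -1*94**2/(5 + 94)/5555 = -1*8836/99*(1/5555) = -1*8836*1/99*(1/5555) = -8836/99*1/5555 = -8836/549945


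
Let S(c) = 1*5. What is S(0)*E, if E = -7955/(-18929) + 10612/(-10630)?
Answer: -58156449/20121527 ≈ -2.8903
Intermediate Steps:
S(c) = 5
E = -58156449/100607635 (E = -7955*(-1/18929) + 10612*(-1/10630) = 7955/18929 - 5306/5315 = -58156449/100607635 ≈ -0.57805)
S(0)*E = 5*(-58156449/100607635) = -58156449/20121527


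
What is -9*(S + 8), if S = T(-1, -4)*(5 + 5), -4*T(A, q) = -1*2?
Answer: -117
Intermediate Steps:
T(A, q) = ½ (T(A, q) = -(-1)*2/4 = -¼*(-2) = ½)
S = 5 (S = (5 + 5)/2 = (½)*10 = 5)
-9*(S + 8) = -9*(5 + 8) = -9*13 = -117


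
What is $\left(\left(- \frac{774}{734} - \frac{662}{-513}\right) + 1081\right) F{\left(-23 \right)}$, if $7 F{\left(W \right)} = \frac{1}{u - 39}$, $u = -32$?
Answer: $- \frac{203565374}{93570687} \approx -2.1755$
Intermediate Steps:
$F{\left(W \right)} = - \frac{1}{497}$ ($F{\left(W \right)} = \frac{1}{7 \left(-32 - 39\right)} = \frac{1}{7 \left(-71\right)} = \frac{1}{7} \left(- \frac{1}{71}\right) = - \frac{1}{497}$)
$\left(\left(- \frac{774}{734} - \frac{662}{-513}\right) + 1081\right) F{\left(-23 \right)} = \left(\left(- \frac{774}{734} - \frac{662}{-513}\right) + 1081\right) \left(- \frac{1}{497}\right) = \left(\left(\left(-774\right) \frac{1}{734} - - \frac{662}{513}\right) + 1081\right) \left(- \frac{1}{497}\right) = \left(\left(- \frac{387}{367} + \frac{662}{513}\right) + 1081\right) \left(- \frac{1}{497}\right) = \left(\frac{44423}{188271} + 1081\right) \left(- \frac{1}{497}\right) = \frac{203565374}{188271} \left(- \frac{1}{497}\right) = - \frac{203565374}{93570687}$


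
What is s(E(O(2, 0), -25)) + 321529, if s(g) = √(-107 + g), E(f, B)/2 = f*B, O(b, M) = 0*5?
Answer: 321529 + I*√107 ≈ 3.2153e+5 + 10.344*I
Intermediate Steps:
O(b, M) = 0
E(f, B) = 2*B*f (E(f, B) = 2*(f*B) = 2*(B*f) = 2*B*f)
s(E(O(2, 0), -25)) + 321529 = √(-107 + 2*(-25)*0) + 321529 = √(-107 + 0) + 321529 = √(-107) + 321529 = I*√107 + 321529 = 321529 + I*√107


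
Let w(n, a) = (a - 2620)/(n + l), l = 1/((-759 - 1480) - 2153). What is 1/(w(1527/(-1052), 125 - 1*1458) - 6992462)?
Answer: -1676909/11721156365470 ≈ -1.4307e-7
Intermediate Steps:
l = -1/4392 (l = 1/(-2239 - 2153) = 1/(-4392) = -1/4392 ≈ -0.00022769)
w(n, a) = (-2620 + a)/(-1/4392 + n) (w(n, a) = (a - 2620)/(n - 1/4392) = (-2620 + a)/(-1/4392 + n))
1/(w(1527/(-1052), 125 - 1*1458) - 6992462) = 1/(4392*(-2620 + (125 - 1*1458))/(-1 + 4392*(1527/(-1052))) - 6992462) = 1/(4392*(-2620 + (125 - 1458))/(-1 + 4392*(1527*(-1/1052))) - 6992462) = 1/(4392*(-2620 - 1333)/(-1 + 4392*(-1527/1052)) - 6992462) = 1/(4392*(-3953)/(-1 - 1676646/263) - 6992462) = 1/(4392*(-3953)/(-1676909/263) - 6992462) = 1/(4392*(-263/1676909)*(-3953) - 6992462) = 1/(4566094488/1676909 - 6992462) = 1/(-11721156365470/1676909) = -1676909/11721156365470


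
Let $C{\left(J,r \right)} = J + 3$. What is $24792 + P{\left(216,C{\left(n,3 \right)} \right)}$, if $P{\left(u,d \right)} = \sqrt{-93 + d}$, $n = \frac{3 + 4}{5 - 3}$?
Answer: $24792 + \frac{i \sqrt{346}}{2} \approx 24792.0 + 9.3005 i$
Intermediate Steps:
$n = \frac{7}{2} \approx 3.5$
$C{\left(J,r \right)} = 3 + J$
$24792 + P{\left(216,C{\left(n,3 \right)} \right)} = 24792 + \sqrt{-93 + \left(3 + \frac{7}{2}\right)} = 24792 + \sqrt{-93 + \frac{13}{2}} = 24792 + \sqrt{- \frac{173}{2}} = 24792 + \frac{i \sqrt{346}}{2}$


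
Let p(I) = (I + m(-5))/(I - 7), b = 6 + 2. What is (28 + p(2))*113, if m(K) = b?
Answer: 2938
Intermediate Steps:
b = 8
m(K) = 8
p(I) = (8 + I)/(-7 + I) (p(I) = (I + 8)/(I - 7) = (8 + I)/(-7 + I))
(28 + p(2))*113 = (28 + (8 + 2)/(-7 + 2))*113 = (28 + 10/(-5))*113 = (28 - ⅕*10)*113 = (28 - 2)*113 = 26*113 = 2938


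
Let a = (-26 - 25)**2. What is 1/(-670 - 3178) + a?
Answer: 10008647/3848 ≈ 2601.0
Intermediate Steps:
a = 2601 (a = (-51)**2 = 2601)
1/(-670 - 3178) + a = 1/(-670 - 3178) + 2601 = 1/(-3848) + 2601 = -1/3848 + 2601 = 10008647/3848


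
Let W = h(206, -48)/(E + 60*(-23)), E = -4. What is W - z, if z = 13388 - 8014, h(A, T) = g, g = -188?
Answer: -1859357/346 ≈ -5373.9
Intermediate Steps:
h(A, T) = -188
W = 47/346 (W = -188/(-4 + 60*(-23)) = -188/(-4 - 1380) = -188/(-1384) = -188*(-1/1384) = 47/346 ≈ 0.13584)
z = 5374
W - z = 47/346 - 1*5374 = 47/346 - 5374 = -1859357/346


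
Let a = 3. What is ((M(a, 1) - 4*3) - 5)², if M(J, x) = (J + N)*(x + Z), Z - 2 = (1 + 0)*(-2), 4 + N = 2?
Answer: 256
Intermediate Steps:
N = -2 (N = -4 + 2 = -2)
Z = 0 (Z = 2 + (1 + 0)*(-2) = 2 + 1*(-2) = 2 - 2 = 0)
M(J, x) = x*(-2 + J) (M(J, x) = (J - 2)*(x + 0) = (-2 + J)*x = x*(-2 + J))
((M(a, 1) - 4*3) - 5)² = ((1*(-2 + 3) - 4*3) - 5)² = ((1*1 - 12) - 5)² = ((1 - 12) - 5)² = (-11 - 5)² = (-16)² = 256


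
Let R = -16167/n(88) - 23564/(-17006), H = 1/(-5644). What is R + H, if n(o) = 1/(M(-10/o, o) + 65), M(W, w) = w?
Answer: -118707951350427/47990932 ≈ -2.4735e+6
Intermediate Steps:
n(o) = 1/(65 + o) (n(o) = 1/(o + 65) = 1/(65 + o))
H = -1/5644 ≈ -0.00017718
R = -21032592371/8503 (R = -16167/(1/(65 + 88)) - 23564/(-17006) = -16167/(1/153) - 23564*(-1/17006) = -16167/1/153 + 11782/8503 = -16167*153 + 11782/8503 = -2473551 + 11782/8503 = -21032592371/8503 ≈ -2.4735e+6)
R + H = -21032592371/8503 - 1/5644 = -118707951350427/47990932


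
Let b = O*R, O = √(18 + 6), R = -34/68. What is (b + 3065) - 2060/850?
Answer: 260319/85 - √6 ≈ 3060.1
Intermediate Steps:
R = -½ (R = -34*1/68 = -½ ≈ -0.50000)
O = 2*√6 (O = √24 = 2*√6 ≈ 4.8990)
b = -√6 (b = (2*√6)*(-½) = -√6 ≈ -2.4495)
(b + 3065) - 2060/850 = (-√6 + 3065) - 2060/850 = (3065 - √6) - 2060*1/850 = (3065 - √6) - 206/85 = 260319/85 - √6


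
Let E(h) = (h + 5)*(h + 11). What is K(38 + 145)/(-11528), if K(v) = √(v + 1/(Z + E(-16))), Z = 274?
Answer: -√1238027/948178 ≈ -0.0011735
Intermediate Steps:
E(h) = (5 + h)*(11 + h)
K(v) = √(1/329 + v) (K(v) = √(v + 1/(274 + (55 + (-16)² + 16*(-16)))) = √(v + 1/(274 + (55 + 256 - 256))) = √(v + 1/(274 + 55)) = √(v + 1/329) = √(1/329 + v))
K(38 + 145)/(-11528) = (√(329 + 108241*(38 + 145))/329)/(-11528) = (√(329 + 108241*183)/329)*(-1/11528) = (√(329 + 19808103)/329)*(-1/11528) = (√19808432/329)*(-1/11528) = ((4*√1238027)/329)*(-1/11528) = (4*√1238027/329)*(-1/11528) = -√1238027/948178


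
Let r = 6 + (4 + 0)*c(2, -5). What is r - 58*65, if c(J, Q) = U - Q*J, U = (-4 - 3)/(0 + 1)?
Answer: -3752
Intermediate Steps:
U = -7 (U = -7/1 = -7*1 = -7)
c(J, Q) = -7 - J*Q (c(J, Q) = -7 - Q*J = -7 - J*Q)
r = 18 (r = 6 + (4 + 0)*(-7 - 1*2*(-5)) = 6 + 4*(-7 + 10) = 6 + 4*3 = 6 + 12 = 18)
r - 58*65 = 18 - 58*65 = 18 - 3770 = -3752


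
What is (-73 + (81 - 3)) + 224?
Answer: 229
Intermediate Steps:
(-73 + (81 - 3)) + 224 = (-73 + 78) + 224 = 5 + 224 = 229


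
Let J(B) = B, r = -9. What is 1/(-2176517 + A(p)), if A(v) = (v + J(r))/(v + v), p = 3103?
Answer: -3103/6753730704 ≈ -4.5945e-7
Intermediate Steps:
A(v) = (-9 + v)/(2*v) (A(v) = (v - 9)/(v + v) = (-9 + v)/((2*v)) = (-9 + v)*(1/(2*v)) = (-9 + v)/(2*v))
1/(-2176517 + A(p)) = 1/(-2176517 + (½)*(-9 + 3103)/3103) = 1/(-2176517 + (½)*(1/3103)*3094) = 1/(-2176517 + 1547/3103) = 1/(-6753730704/3103) = -3103/6753730704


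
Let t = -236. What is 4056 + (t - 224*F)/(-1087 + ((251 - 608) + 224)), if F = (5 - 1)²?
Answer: 247607/61 ≈ 4059.1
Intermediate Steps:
F = 16 (F = 4² = 16)
4056 + (t - 224*F)/(-1087 + ((251 - 608) + 224)) = 4056 + (-236 - 224*16)/(-1087 + ((251 - 608) + 224)) = 4056 + (-236 - 3584)/(-1087 + (-357 + 224)) = 4056 - 3820/(-1087 - 133) = 4056 - 3820/(-1220) = 4056 - 3820*(-1/1220) = 4056 + 191/61 = 247607/61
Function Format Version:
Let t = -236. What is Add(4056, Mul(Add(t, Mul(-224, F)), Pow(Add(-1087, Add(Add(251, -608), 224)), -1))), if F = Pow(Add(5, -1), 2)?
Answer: Rational(247607, 61) ≈ 4059.1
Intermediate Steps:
F = 16 (F = Pow(4, 2) = 16)
Add(4056, Mul(Add(t, Mul(-224, F)), Pow(Add(-1087, Add(Add(251, -608), 224)), -1))) = Add(4056, Mul(Add(-236, Mul(-224, 16)), Pow(Add(-1087, Add(Add(251, -608), 224)), -1))) = Add(4056, Mul(Add(-236, -3584), Pow(Add(-1087, Add(-357, 224)), -1))) = Add(4056, Mul(-3820, Pow(Add(-1087, -133), -1))) = Add(4056, Mul(-3820, Pow(-1220, -1))) = Add(4056, Mul(-3820, Rational(-1, 1220))) = Add(4056, Rational(191, 61)) = Rational(247607, 61)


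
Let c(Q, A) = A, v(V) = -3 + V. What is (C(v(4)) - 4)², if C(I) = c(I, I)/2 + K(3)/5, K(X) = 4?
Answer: 729/100 ≈ 7.2900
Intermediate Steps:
C(I) = ⅘ + I/2 (C(I) = I/2 + 4/5 = I*(½) + 4*(⅕) = I/2 + ⅘ = ⅘ + I/2)
(C(v(4)) - 4)² = ((⅘ + (-3 + 4)/2) - 4)² = ((⅘ + (½)*1) - 4)² = ((⅘ + ½) - 4)² = (13/10 - 4)² = (-27/10)² = 729/100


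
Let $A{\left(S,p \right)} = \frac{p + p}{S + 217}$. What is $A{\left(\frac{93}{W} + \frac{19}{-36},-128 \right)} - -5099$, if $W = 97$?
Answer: $\frac{3870618679}{759269} \approx 5097.8$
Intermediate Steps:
$A{\left(S,p \right)} = \frac{2 p}{217 + S}$
$A{\left(\frac{93}{W} + \frac{19}{-36},-128 \right)} - -5099 = 2 \left(-128\right) \frac{1}{217 + \left(\frac{93}{97} + \frac{19}{-36}\right)} - -5099 = 2 \left(-128\right) \frac{1}{217 + \left(93 \cdot \frac{1}{97} + 19 \left(- \frac{1}{36}\right)\right)} + 5099 = 2 \left(-128\right) \frac{1}{217 + \left(\frac{93}{97} - \frac{19}{36}\right)} + 5099 = 2 \left(-128\right) \frac{1}{217 + \frac{1505}{3492}} + 5099 = 2 \left(-128\right) \frac{1}{\frac{759269}{3492}} + 5099 = 2 \left(-128\right) \frac{3492}{759269} + 5099 = - \frac{893952}{759269} + 5099 = \frac{3870618679}{759269}$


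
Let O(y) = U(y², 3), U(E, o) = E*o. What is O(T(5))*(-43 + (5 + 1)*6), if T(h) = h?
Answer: -525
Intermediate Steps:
O(y) = 3*y² (O(y) = y²*3 = 3*y²)
O(T(5))*(-43 + (5 + 1)*6) = (3*5²)*(-43 + (5 + 1)*6) = (3*25)*(-43 + 6*6) = 75*(-43 + 36) = 75*(-7) = -525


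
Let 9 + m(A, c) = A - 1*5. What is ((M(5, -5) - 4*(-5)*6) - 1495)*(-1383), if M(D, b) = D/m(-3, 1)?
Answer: 32334540/17 ≈ 1.9020e+6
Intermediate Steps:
m(A, c) = -14 + A (m(A, c) = -9 + (A - 1*5) = -9 + (A - 5) = -9 + (-5 + A) = -14 + A)
M(D, b) = -D/17 (M(D, b) = D/(-14 - 3) = D/(-17) = D*(-1/17) = -D/17)
((M(5, -5) - 4*(-5)*6) - 1495)*(-1383) = ((-1/17*5 - 4*(-5)*6) - 1495)*(-1383) = ((-5/17 + 20*6) - 1495)*(-1383) = ((-5/17 + 120) - 1495)*(-1383) = (2035/17 - 1495)*(-1383) = -23380/17*(-1383) = 32334540/17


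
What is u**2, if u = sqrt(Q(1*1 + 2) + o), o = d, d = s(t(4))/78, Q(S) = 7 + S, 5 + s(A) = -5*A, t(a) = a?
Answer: 755/78 ≈ 9.6795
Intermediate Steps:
s(A) = -5 - 5*A
d = -25/78 (d = (-5 - 5*4)/78 = (-5 - 20)*(1/78) = -25*1/78 = -25/78 ≈ -0.32051)
o = -25/78 ≈ -0.32051
u = sqrt(58890)/78 (u = sqrt((7 + (1*1 + 2)) - 25/78) = sqrt((7 + (1 + 2)) - 25/78) = sqrt((7 + 3) - 25/78) = sqrt(10 - 25/78) = sqrt(755/78) = sqrt(58890)/78 ≈ 3.1112)
u**2 = (sqrt(58890)/78)**2 = 755/78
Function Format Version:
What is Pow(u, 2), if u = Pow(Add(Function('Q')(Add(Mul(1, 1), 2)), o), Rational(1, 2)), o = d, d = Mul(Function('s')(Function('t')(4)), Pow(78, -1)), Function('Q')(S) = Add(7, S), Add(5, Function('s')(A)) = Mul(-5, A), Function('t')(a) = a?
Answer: Rational(755, 78) ≈ 9.6795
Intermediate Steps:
Function('s')(A) = Add(-5, Mul(-5, A))
d = Rational(-25, 78) (d = Mul(Add(-5, Mul(-5, 4)), Pow(78, -1)) = Mul(Add(-5, -20), Rational(1, 78)) = Mul(-25, Rational(1, 78)) = Rational(-25, 78) ≈ -0.32051)
o = Rational(-25, 78) ≈ -0.32051
u = Mul(Rational(1, 78), Pow(58890, Rational(1, 2))) (u = Pow(Add(Add(7, Add(Mul(1, 1), 2)), Rational(-25, 78)), Rational(1, 2)) = Pow(Add(Add(7, Add(1, 2)), Rational(-25, 78)), Rational(1, 2)) = Pow(Add(Add(7, 3), Rational(-25, 78)), Rational(1, 2)) = Pow(Add(10, Rational(-25, 78)), Rational(1, 2)) = Pow(Rational(755, 78), Rational(1, 2)) = Mul(Rational(1, 78), Pow(58890, Rational(1, 2))) ≈ 3.1112)
Pow(u, 2) = Pow(Mul(Rational(1, 78), Pow(58890, Rational(1, 2))), 2) = Rational(755, 78)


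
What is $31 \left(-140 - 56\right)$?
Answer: $-6076$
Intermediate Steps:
$31 \left(-140 - 56\right) = 31 \left(-196\right) = -6076$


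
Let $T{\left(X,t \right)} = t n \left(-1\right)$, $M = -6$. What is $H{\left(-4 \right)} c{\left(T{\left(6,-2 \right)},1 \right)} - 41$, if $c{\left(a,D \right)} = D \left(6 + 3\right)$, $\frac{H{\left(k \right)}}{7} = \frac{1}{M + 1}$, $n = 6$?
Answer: $- \frac{268}{5} \approx -53.6$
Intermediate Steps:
$H{\left(k \right)} = - \frac{7}{5}$ ($H{\left(k \right)} = \frac{7}{-6 + 1} = \frac{7}{-5} = 7 \left(- \frac{1}{5}\right) = - \frac{7}{5}$)
$T{\left(X,t \right)} = - 6 t$ ($T{\left(X,t \right)} = t 6 \left(-1\right) = 6 t \left(-1\right) = - 6 t$)
$c{\left(a,D \right)} = 9 D$ ($c{\left(a,D \right)} = D 9 = 9 D$)
$H{\left(-4 \right)} c{\left(T{\left(6,-2 \right)},1 \right)} - 41 = - \frac{7 \cdot 9 \cdot 1}{5} - 41 = \left(- \frac{7}{5}\right) 9 - 41 = - \frac{63}{5} - 41 = - \frac{268}{5}$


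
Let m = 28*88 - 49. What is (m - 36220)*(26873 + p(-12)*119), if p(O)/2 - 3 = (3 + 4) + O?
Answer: -892350585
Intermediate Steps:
p(O) = 20 + 2*O (p(O) = 6 + 2*((3 + 4) + O) = 6 + 2*(7 + O) = 6 + (14 + 2*O) = 20 + 2*O)
m = 2415 (m = 2464 - 49 = 2415)
(m - 36220)*(26873 + p(-12)*119) = (2415 - 36220)*(26873 + (20 + 2*(-12))*119) = -33805*(26873 + (20 - 24)*119) = -33805*(26873 - 4*119) = -33805*(26873 - 476) = -33805*26397 = -892350585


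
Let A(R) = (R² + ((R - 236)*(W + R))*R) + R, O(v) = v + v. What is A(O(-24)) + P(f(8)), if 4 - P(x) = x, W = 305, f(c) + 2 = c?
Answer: 3505678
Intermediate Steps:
f(c) = -2 + c
O(v) = 2*v
P(x) = 4 - x
A(R) = R + R² + R*(-236 + R)*(305 + R) (A(R) = (R² + ((R - 236)*(305 + R))*R) + R = (R² + ((-236 + R)*(305 + R))*R) + R = (R² + R*(-236 + R)*(305 + R)) + R = R + R² + R*(-236 + R)*(305 + R))
A(O(-24)) + P(f(8)) = (2*(-24))*(-71979 + (2*(-24))² + 70*(2*(-24))) + (4 - (-2 + 8)) = -48*(-71979 + (-48)² + 70*(-48)) + (4 - 1*6) = -48*(-71979 + 2304 - 3360) + (4 - 6) = -48*(-73035) - 2 = 3505680 - 2 = 3505678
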